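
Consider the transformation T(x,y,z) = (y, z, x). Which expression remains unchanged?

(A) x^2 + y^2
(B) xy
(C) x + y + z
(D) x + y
C

Apply T(x,y,z) = (y, z, x) to each option, i.e. replace (x, y, z) by the transformed coordinates.
Substitute the transformed coordinates into each option and compare with the original:
(A) x^2 + y^2  ->  (y)^2 + (z)^2 = y^2 + z^2   [differs from x^2 + y^2: not invariant]
(B) xy  ->  (y)(z) = yz   [differs from xy: not invariant]
(C) x + y + z  ->  (y) + (z) + (x) = x + y + z   [equals x + y + z: invariant]
(D) x + y  ->  (y) + (z) = y + z   [differs from x + y: not invariant]

Only option (C), x + y + z, is unchanged by the transformation.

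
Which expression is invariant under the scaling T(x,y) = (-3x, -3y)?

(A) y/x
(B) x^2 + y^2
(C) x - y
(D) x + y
A

Under the uniform scaling T(x,y) = (-3x, -3y):
Substitute the transformed coordinates into each option and compare with the original:
(A) y/x  ->  (-3y)/(-3x) = y/x   [equals y/x: invariant]
(B) x^2 + y^2  ->  (-3x)^2 + (-3y)^2 = 9x^2 + 9y^2   [differs from x^2 + y^2: not invariant]
(C) x - y  ->  (-3x) - (-3y) = -3x + 3y   [differs from x - y: not invariant]
(D) x + y  ->  (-3x) + (-3y) = -3x - 3y   [differs from x + y: not invariant]

Only option (A), y/x, is unchanged by the transformation.
The common factor -3 cancels in a ratio of coordinates, while sums, products and sums of squares pick up factors of -3 or 9.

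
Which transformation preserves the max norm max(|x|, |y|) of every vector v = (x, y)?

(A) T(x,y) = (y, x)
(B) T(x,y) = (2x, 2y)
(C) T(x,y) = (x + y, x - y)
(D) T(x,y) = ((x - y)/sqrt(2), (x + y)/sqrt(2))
A

A transformation preserves a norm if ||T(v)|| = ||v|| for every v; a single vector where the norm changes rules an option out.

(A) T(x,y) = (y, x): preserves the norm -- it only permutes the coordinates and/or flips signs, which leaves max(|x|, |y|) unchanged.
(B) T(x,y) = (2x, 2y): v = (1, 0) has norm max(|1|, |0|) = 1, but T(v) = (2, 0) has norm 2 -- not preserved.
(C) T(x,y) = (x + y, x - y): v = (1, 1) has norm max(|1|, |1|) = 1, but T(v) = (2, 0) has norm 2 -- not preserved.
(D) T(x,y) = ((x - y)/sqrt(2), (x + y)/sqrt(2)): v = (1, 0) has norm max(|1|, |0|) = 1, but T(v) = (sqrt(2)/2, sqrt(2)/2) has norm sqrt(2)/2 -- not preserved.

Therefore the answer is (A).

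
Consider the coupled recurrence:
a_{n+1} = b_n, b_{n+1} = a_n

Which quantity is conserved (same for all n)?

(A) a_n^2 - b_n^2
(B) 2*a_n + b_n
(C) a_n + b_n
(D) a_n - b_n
C

Replace a_n by a_{n+1} = b_n and b_n by b_{n+1} = a_n in each option and simplify:
(A) a_n^2 - b_n^2  ->  (b_n)^2 - (a_n)^2 = -a_n^2 + b_n^2   [not conserved]
(B) 2*a_n + b_n  ->  2*(b_n) + (a_n) = a_n + 2*b_n   [not conserved]
(C) a_n + b_n  ->  (b_n) + (a_n) = a_n + b_n   [conserved]
(D) a_n - b_n  ->  (b_n) - (a_n) = -a_n + b_n   [not conserved]

Only (C) a_n + b_n returns to itself after one step, so it is the conserved quantity.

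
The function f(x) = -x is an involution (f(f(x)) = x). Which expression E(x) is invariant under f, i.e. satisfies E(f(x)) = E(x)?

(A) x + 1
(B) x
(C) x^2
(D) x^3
C

Replace x by f(x) = -x in each option and simplify. As a quick numerical cross-check, also compare E(4) with E(f(4)) = E(-4).

(A) x + 1  ->  (-x) + 1 = 1 - x; check: E(4) = 5 but E(-4) = -3.   [not invariant]
(B) x  ->  (-x) = -x; check: E(4) = 4 but E(-4) = -4.   [not invariant]
(C) x^2  ->  (-x)^2, which simplifies back to x^2; check: E(4) = 16, E(-4) = 16.   [invariant]
(D) x^3  ->  (-x)^3 = -x^3; check: E(4) = 64 but E(-4) = -64.   [not invariant]

Only (C) is unchanged. E is symmetric under swapping x with f(x) = -x, which is exactly what an involution does.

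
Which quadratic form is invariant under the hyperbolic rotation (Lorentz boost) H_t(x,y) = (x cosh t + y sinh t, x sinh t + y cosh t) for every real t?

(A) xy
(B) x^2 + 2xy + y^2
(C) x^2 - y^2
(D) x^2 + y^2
C

Write x' = x cosh t + y sinh t, y' = x sinh t + y cosh t and substitute into each option:
(A) xy: (x cosh t + y sinh t)(x sinh t + y cosh t) = xy(cosh^2 t + sinh^2 t) + (x^2 + y^2) sinh t cosh t = xy cosh 2t + (x^2 + y^2)(sinh 2t)/2   [not invariant for t != 0]
(B) x^2 + 2xy + y^2: (x' + y')^2 with x' + y' = (x + y)(cosh t + sinh t) = (x + y)e^t, so it becomes (x + y)^2 e^(2t)   [not invariant for t != 0]
(C) x^2 - y^2: (x cosh t + y sinh t)^2 - (x sinh t + y cosh t)^2 = x^2(cosh^2 t - sinh^2 t) + 2xy(cosh t sinh t - sinh t cosh t) + y^2(sinh^2 t - cosh^2 t) = x^2 - y^2   [invariant, using cosh^2 t - sinh^2 t = 1]
(D) x^2 + y^2: (x cosh t + y sinh t)^2 + (x sinh t + y cosh t)^2 = (x^2 + y^2)(cosh^2 t + sinh^2 t) + 4xy sinh t cosh t = (x^2 + y^2) cosh 2t + 2xy sinh 2t   [not invariant for t != 0]

Only (C) x^2 - y^2 is unchanged; it is the Minkowski form preserved by Lorentz boosts, just as x^2 + y^2 is preserved by ordinary rotations.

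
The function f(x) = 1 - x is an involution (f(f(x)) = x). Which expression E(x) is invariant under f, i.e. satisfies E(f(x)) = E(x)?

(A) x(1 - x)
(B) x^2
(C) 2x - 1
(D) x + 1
A

Replace x by f(x) = 1 - x in each option and simplify. As a quick numerical cross-check, also compare E(3) with E(f(3)) = E(-2).

(A) x(1 - x)  ->  (1 - x)(1 - (1 - x)), which simplifies back to x(1 - x); check: E(3) = -6, E(-2) = -6.   [invariant]
(B) x^2  ->  (1 - x)^2 = (x - 1)^2; check: E(3) = 9 but E(-2) = 4.   [not invariant]
(C) 2x - 1  ->  2(1 - x) - 1 = 1 - 2x; check: E(3) = 5 but E(-2) = -5.   [not invariant]
(D) x + 1  ->  (1 - x) + 1 = 2 - x; check: E(3) = 4 but E(-2) = -1.   [not invariant]

Only (A) is unchanged. E is symmetric under swapping x with f(x) = 1 - x, which is exactly what an involution does.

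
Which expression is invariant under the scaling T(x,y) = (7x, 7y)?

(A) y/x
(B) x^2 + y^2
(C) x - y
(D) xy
A

Under the uniform scaling T(x,y) = (7x, 7y):
Substitute the transformed coordinates into each option and compare with the original:
(A) y/x  ->  (7y)/(7x) = y/x   [equals y/x: invariant]
(B) x^2 + y^2  ->  (7x)^2 + (7y)^2 = 49x^2 + 49y^2   [differs from x^2 + y^2: not invariant]
(C) x - y  ->  (7x) - (7y) = 7x - 7y   [differs from x - y: not invariant]
(D) xy  ->  (7x)(7y) = 49xy   [differs from xy: not invariant]

Only option (A), y/x, is unchanged by the transformation.
The common factor 7 cancels in a ratio of coordinates, while sums, products and sums of squares pick up factors of 7 or 49.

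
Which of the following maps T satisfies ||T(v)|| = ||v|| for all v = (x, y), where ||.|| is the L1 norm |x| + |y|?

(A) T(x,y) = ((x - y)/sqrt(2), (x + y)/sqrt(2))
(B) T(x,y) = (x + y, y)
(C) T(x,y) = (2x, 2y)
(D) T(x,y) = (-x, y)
D

A transformation preserves a norm if ||T(v)|| = ||v|| for every v; a single vector where the norm changes rules an option out.

(A) T(x,y) = ((x - y)/sqrt(2), (x + y)/sqrt(2)): v = (1, 0) has norm |1| + |0| = 1, but T(v) = (sqrt(2)/2, sqrt(2)/2) has norm sqrt(2) -- not preserved.
(B) T(x,y) = (x + y, y): v = (0, 1) has norm |0| + |1| = 1, but T(v) = (1, 1) has norm 2 -- not preserved.
(C) T(x,y) = (2x, 2y): v = (1, 0) has norm |1| + |0| = 1, but T(v) = (2, 0) has norm 2 -- not preserved.
(D) T(x,y) = (-x, y): preserves the norm -- it only permutes the coordinates and/or flips signs, which leaves |x| + |y| unchanged.

Therefore the answer is (D).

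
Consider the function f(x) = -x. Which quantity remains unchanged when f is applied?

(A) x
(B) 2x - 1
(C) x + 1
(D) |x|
D

For f(x) = -x:
Applying f replaces x by -x. Since |-x| = |x|, the absolute value is unchanged by f, whereas x -> -x, 2x - 1 -> -2x - 1 and x + 1 -> -x + 1 all change.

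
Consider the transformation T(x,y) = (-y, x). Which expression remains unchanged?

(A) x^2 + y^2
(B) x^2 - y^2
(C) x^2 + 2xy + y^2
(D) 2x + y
A

An expression E(x,y) is invariant under T if E(T(x,y)) = E(x,y). Here T(x,y) = (-y, x).
Substitute the transformed coordinates into each option and compare with the original:
(A) x^2 + y^2  ->  (-y)^2 + (x)^2 = x^2 + y^2   [equals x^2 + y^2: invariant]
(B) x^2 - y^2  ->  (-y)^2 - (x)^2 = -x^2 + y^2   [differs from x^2 - y^2: not invariant]
(C) x^2 + 2xy + y^2  ->  (-y)^2 + 2(-y)(x) + (x)^2 = x^2 - 2xy + y^2   [differs from x^2 + 2xy + y^2: not invariant]
(D) 2x + y  ->  2(-y) + (x) = x - 2y   [differs from 2x + y: not invariant]

Only option (A), x^2 + y^2, is unchanged by the transformation.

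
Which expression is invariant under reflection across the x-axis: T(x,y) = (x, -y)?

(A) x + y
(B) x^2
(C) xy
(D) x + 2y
B

The map is reflection across the x-axis: T(x,y) = (x, -y).
Substitute the transformed coordinates into each option and compare with the original:
(A) x + y  ->  (x) + (-y) = x - y   [differs from x + y: not invariant]
(B) x^2  ->  (x)^2 = x^2   [equals x^2: invariant]
(C) xy  ->  (x)(-y) = -xy   [differs from xy: not invariant]
(D) x + 2y  ->  (x) + 2(-y) = x - 2y   [differs from x + 2y: not invariant]

Only option (B), x^2, is unchanged by the transformation.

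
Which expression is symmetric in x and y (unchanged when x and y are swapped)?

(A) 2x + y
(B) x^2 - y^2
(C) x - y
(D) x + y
D

A symmetric expression is unchanged when the variables are permuted; here the transformation to test is the swap (x, y) -> (y, x).
Substitute the transformed coordinates into each option and compare with the original:
(A) 2x + y  ->  2(y) + (x) = x + 2y   [differs from 2x + y: not invariant]
(B) x^2 - y^2  ->  (y)^2 - (x)^2 = -x^2 + y^2   [differs from x^2 - y^2: not invariant]
(C) x - y  ->  (y) - (x) = -x + y   [differs from x - y: not invariant]
(D) x + y  ->  (y) + (x) = x + y   [equals x + y: invariant]

Only option (D), x + y, is unchanged by the transformation.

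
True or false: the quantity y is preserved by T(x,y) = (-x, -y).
False

Substitute T(x,y) = (-x, -y) into the expression and compare with the original.

Original: y
After applying T: (-y) = -y

This differs from the original y (difference: -2y), so the expression is NOT invariant.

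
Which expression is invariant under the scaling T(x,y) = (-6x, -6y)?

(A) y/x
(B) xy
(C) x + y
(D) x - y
A

Under the uniform scaling T(x,y) = (-6x, -6y):
Substitute the transformed coordinates into each option and compare with the original:
(A) y/x  ->  (-6y)/(-6x) = y/x   [equals y/x: invariant]
(B) xy  ->  (-6x)(-6y) = 36xy   [differs from xy: not invariant]
(C) x + y  ->  (-6x) + (-6y) = -6x - 6y   [differs from x + y: not invariant]
(D) x - y  ->  (-6x) - (-6y) = -6x + 6y   [differs from x - y: not invariant]

Only option (A), y/x, is unchanged by the transformation.
The common factor -6 cancels in a ratio of coordinates, while sums, products and sums of squares pick up factors of -6 or 36.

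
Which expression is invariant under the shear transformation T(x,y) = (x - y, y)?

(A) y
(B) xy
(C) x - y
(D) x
A

Under the shear T(x,y) = (x - y, y):
Substitute the transformed coordinates into each option and compare with the original:
(A) y  ->  (y) = y   [equals y: invariant]
(B) xy  ->  (x - y)(y) = xy - y^2   [differs from xy: not invariant]
(C) x - y  ->  (x - y) - (y) = x - 2y   [differs from x - y: not invariant]
(D) x  ->  (x - y) = x - y   [differs from x: not invariant]

Only option (A), y, is unchanged by the transformation.
A horizontal shear moves points parallel to the x-axis, so the y-coordinate (and any function of y alone) is unchanged.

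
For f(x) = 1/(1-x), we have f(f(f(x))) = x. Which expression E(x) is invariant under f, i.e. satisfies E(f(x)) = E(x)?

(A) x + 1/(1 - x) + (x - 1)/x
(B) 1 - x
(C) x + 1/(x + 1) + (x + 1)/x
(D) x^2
A

Replace x by f(x) = 1/(1 - x) in each option and simplify. As a quick numerical cross-check, also compare E(5) with E(f(5)) = E(-1/4).

(A) x + 1/(1 - x) + (x - 1)/x  ->  (1/(1 - x)) + 1/(1 - (1/(1 - x))) + ((1/(1 - x)) - 1)/(1/(1 - x)), which simplifies back to x + 1/(1 - x) + (x - 1)/x; check: E(5) = 111/20, E(-1/4) = 111/20.   [invariant]
(B) 1 - x  ->  1 - (1/(1 - x)) = x/(x - 1); check: E(5) = -4 but E(-1/4) = 5/4.   [not invariant]
(C) x + 1/(x + 1) + (x + 1)/x  ->  (1/(1 - x)) + 1/((1/(1 - x)) + 1) + ((1/(1 - x)) + 1)/(1/(1 - x)) = (-x^3 + 6x^2 - 11x + 7)/(x^2 - 3x + 2); check: E(5) = 191/30 but E(-1/4) = -23/12.   [not invariant]
(D) x^2  ->  (1/(1 - x))^2 = (x - 1)^(-2); check: E(5) = 25 but E(-1/4) = 1/16.   [not invariant]

Only (A) is unchanged. Indeed f(f(x)) = 1/(1 - 1/(1-x)) = (1-x)/(-x) = (x-1)/x, so E(x) = x + f(x) + f(f(x)) is the sum over the whole 3-cycle; applying f just permutes the three terms cyclically (x -> f(x) -> f(f(x)) -> x), leaving the sum unchanged.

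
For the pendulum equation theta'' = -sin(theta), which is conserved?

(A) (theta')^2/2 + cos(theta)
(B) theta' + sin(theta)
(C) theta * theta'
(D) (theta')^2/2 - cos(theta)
D

A first integral I satisfies dI/dt = 0 along every solution. Differentiate each option and use the equation of motion:
(A) d/dt[(theta')^2/2 + cos(theta)] = theta' theta'' - sin(theta) theta' = -2 theta' sin(theta), not identically 0
(B) d/dt[theta' + sin(theta)] = theta'' + cos(theta) theta' = -sin(theta) + theta' cos(theta), not identically 0
(C) d/dt[theta * theta'] = (theta')^2 + theta theta'' = (theta')^2 - theta sin(theta), not identically 0
(D) d/dt[(theta')^2/2 - cos(theta)] = theta' theta'' + sin(theta) theta' = theta'(-sin(theta)) + theta' sin(theta) = 0

Only (D) has zero time-derivative. This is the total energy: kinetic (theta')^2/2 plus potential -cos(theta).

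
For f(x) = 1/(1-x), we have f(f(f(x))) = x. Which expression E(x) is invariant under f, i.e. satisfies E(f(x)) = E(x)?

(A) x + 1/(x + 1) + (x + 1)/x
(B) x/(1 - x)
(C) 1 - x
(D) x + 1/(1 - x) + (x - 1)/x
D

Replace x by f(x) = 1/(1 - x) in each option and simplify. As a quick numerical cross-check, also compare E(4) with E(f(4)) = E(-1/3).

(A) x + 1/(x + 1) + (x + 1)/x  ->  (1/(1 - x)) + 1/((1/(1 - x)) + 1) + ((1/(1 - x)) + 1)/(1/(1 - x)) = (-x^3 + 6x^2 - 11x + 7)/(x^2 - 3x + 2); check: E(4) = 109/20 but E(-1/3) = -5/6.   [not invariant]
(B) x/(1 - x)  ->  (1/(1 - x))/(1 - (1/(1 - x))) = -1/x; check: E(4) = -4/3 but E(-1/3) = -1/4.   [not invariant]
(C) 1 - x  ->  1 - (1/(1 - x)) = x/(x - 1); check: E(4) = -3 but E(-1/3) = 4/3.   [not invariant]
(D) x + 1/(1 - x) + (x - 1)/x  ->  (1/(1 - x)) + 1/(1 - (1/(1 - x))) + ((1/(1 - x)) - 1)/(1/(1 - x)), which simplifies back to x + 1/(1 - x) + (x - 1)/x; check: E(4) = 53/12, E(-1/3) = 53/12.   [invariant]

Only (D) is unchanged. Indeed f(f(x)) = 1/(1 - 1/(1-x)) = (1-x)/(-x) = (x-1)/x, so E(x) = x + f(x) + f(f(x)) is the sum over the whole 3-cycle; applying f just permutes the three terms cyclically (x -> f(x) -> f(f(x)) -> x), leaving the sum unchanged.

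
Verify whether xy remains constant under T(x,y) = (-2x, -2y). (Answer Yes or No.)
No

Substitute T(x,y) = (-2x, -2y) into the expression and compare with the original.

Original: xy
After applying T: (-2x)(-2y) = 4xy

This differs from the original xy (difference: 3xy), so the expression is NOT invariant.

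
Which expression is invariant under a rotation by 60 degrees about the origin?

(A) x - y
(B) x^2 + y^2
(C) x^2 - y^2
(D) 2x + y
B

A rotation by 60 degrees sends (x, y) to (x/2 - sqrt(3)y/2, sqrt(3)x/2 + y/2).
Substitute the transformed coordinates into each option and compare with the original:
(A) x - y  ->  (x/2 - sqrt(3)y/2) - (sqrt(3)x/2 + y/2) = -sqrt(3)x/2 + x/2 - sqrt(3)y/2 - y/2   [differs from x - y: not invariant]
(B) x^2 + y^2  ->  (x/2 - sqrt(3)y/2)^2 + (sqrt(3)x/2 + y/2)^2 = x^2 + y^2   [equals x^2 + y^2: invariant]
(C) x^2 - y^2  ->  (x/2 - sqrt(3)y/2)^2 - (sqrt(3)x/2 + y/2)^2 = -x^2/2 - sqrt(3)xy + y^2/2   [differs from x^2 - y^2: not invariant]
(D) 2x + y  ->  2(x/2 - sqrt(3)y/2) + (sqrt(3)x/2 + y/2) = sqrt(3)x/2 + x - sqrt(3)y + y/2   [differs from 2x + y: not invariant]

Only option (B), x^2 + y^2, is unchanged by the transformation.
Geometrically, x^2 + y^2 is the squared distance from the origin, which every rotation about the origin preserves.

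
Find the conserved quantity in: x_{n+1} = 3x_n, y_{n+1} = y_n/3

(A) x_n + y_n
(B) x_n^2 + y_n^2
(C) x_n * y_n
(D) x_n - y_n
C

For the recurrence x_{n+1} = 3x_n, y_{n+1} = y_n/3:

x_{n+1} * y_{n+1} = (3x_n) * (y_n/3) = x_n * y_n
The product is conserved.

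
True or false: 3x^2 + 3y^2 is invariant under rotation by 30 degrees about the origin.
True

Applying rotation by 30 degrees: x' = x*cos(30 degrees) - y*sin(30 degrees) = sqrt(3)x/2 - y/2, y' = x*sin(30 degrees) + y*cos(30 degrees) = x/2 + sqrt(3)y/2

Substituting into 3x^2 + 3y^2:
3(sqrt(3)x/2 - y/2)^2 + 3(x/2 + sqrt(3)y/2)^2
= 3x^2 + 3y^2

This equals the original expression 3x^2 + 3y^2, so it IS invariant.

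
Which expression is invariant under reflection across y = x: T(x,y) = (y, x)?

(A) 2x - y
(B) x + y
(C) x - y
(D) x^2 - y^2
B

The map is reflection across y = x: T(x,y) = (y, x).
Substitute the transformed coordinates into each option and compare with the original:
(A) 2x - y  ->  2(y) - (x) = -x + 2y   [differs from 2x - y: not invariant]
(B) x + y  ->  (y) + (x) = x + y   [equals x + y: invariant]
(C) x - y  ->  (y) - (x) = -x + y   [differs from x - y: not invariant]
(D) x^2 - y^2  ->  (y)^2 - (x)^2 = -x^2 + y^2   [differs from x^2 - y^2: not invariant]

Only option (B), x + y, is unchanged by the transformation.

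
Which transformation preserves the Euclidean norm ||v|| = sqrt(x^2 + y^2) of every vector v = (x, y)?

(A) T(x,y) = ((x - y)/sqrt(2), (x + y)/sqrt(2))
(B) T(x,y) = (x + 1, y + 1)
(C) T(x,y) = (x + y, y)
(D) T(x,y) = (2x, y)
A

A transformation preserves a norm if ||T(v)|| = ||v|| for every v; a single vector where the norm changes rules an option out.

(A) T(x,y) = ((x - y)/sqrt(2), (x + y)/sqrt(2)): preserves the norm -- it is an orthogonal map (a rotation/reflection), and (sqrt(2)(x - y)/2)^2 + (sqrt(2)(x + y)/2)^2 simplifies to x^2 + y^2.
(B) T(x,y) = (x + 1, y + 1): v = (1, 0) has norm sqrt((1)^2 + (0)^2) = 1, but T(v) = (2, 1) has norm sqrt(5) -- not preserved.
(C) T(x,y) = (x + y, y): v = (0, 1) has norm sqrt((0)^2 + (1)^2) = 1, but T(v) = (1, 1) has norm sqrt(2) -- not preserved.
(D) T(x,y) = (2x, y): v = (1, 0) has norm sqrt((1)^2 + (0)^2) = 1, but T(v) = (2, 0) has norm 2 -- not preserved.

Therefore the answer is (A).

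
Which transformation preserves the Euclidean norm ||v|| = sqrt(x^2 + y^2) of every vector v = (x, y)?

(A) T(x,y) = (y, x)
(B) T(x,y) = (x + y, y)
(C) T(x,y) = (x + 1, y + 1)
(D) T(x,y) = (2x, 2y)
A

A transformation preserves a norm if ||T(v)|| = ||v|| for every v; a single vector where the norm changes rules an option out.

(A) T(x,y) = (y, x): preserves the norm -- it is an orthogonal map (a rotation/reflection), and (y)^2 + (x)^2 simplifies to x^2 + y^2.
(B) T(x,y) = (x + y, y): v = (0, 1) has norm sqrt((0)^2 + (1)^2) = 1, but T(v) = (1, 1) has norm sqrt(2) -- not preserved.
(C) T(x,y) = (x + 1, y + 1): v = (1, 0) has norm sqrt((1)^2 + (0)^2) = 1, but T(v) = (2, 1) has norm sqrt(5) -- not preserved.
(D) T(x,y) = (2x, 2y): v = (1, 0) has norm sqrt((1)^2 + (0)^2) = 1, but T(v) = (2, 0) has norm 2 -- not preserved.

Therefore the answer is (A).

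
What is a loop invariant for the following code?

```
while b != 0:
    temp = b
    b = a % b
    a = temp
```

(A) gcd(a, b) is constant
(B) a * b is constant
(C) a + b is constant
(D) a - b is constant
A

A loop invariant must hold before the first iteration and be re-established by every execution of the body.

(A) gcd(a, b) is constant: One iteration replaces (a, b) by (b, a mod b). Since a mod b = a - q*b for an integer q, any common divisor of a and b divides b and a mod b, and conversely; hence gcd(b, a mod b) = gcd(a, b). For instance (29, 8) -> (8, 5) keeps gcd = 1. At exit b = 0 and a = gcd of the original inputs.

The other options fail:
(B) a * b is constant: e.g. (a, b) = (29, 8) -> (8, 5): the product goes from 232 to 40.
(C) a + b is constant: e.g. (a, b) = (29, 8) -> (8, 5): the sum goes from 37 to 13.
(D) a - b is constant: e.g. (a, b) = (29, 8) -> (8, 5): the difference goes from 21 to 3.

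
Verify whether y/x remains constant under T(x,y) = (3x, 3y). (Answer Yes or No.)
Yes

Substitute T(x,y) = (3x, 3y) into the expression and compare with the original.

Original: y/x
After applying T: (3y)/(3x) = y/x

This is identical to the original y/x, so the expression is invariant.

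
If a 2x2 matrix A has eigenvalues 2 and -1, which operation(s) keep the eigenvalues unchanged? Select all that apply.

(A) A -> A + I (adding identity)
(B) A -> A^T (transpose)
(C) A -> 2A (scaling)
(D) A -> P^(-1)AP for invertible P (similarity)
B and D

Eigenvalues are preserved by:
1. Similarity transformations: A -> P^(-1)AP (same characteristic polynomial)
2. Transpose: A^T has the same eigenvalues as A

Eigenvalues are NOT preserved by:
- Adding identity: eigenvalues become 2+1, -1+1
- Scaling: eigenvalues become 4, -2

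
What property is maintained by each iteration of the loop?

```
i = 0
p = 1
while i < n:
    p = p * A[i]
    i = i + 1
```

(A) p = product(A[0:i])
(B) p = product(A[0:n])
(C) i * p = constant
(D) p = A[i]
A

A loop invariant must hold before the first iteration and be re-established by every execution of the body.

(A) p = product(A[0:i]): Initially i = 0 and p = 1 = product of the empty slice A[0:0]. If p = product(A[0:i]) holds at the top of an iteration, the body sets p to product(A[0:i]) * A[i] = product(A[0:i+1]) and then i to i+1, so the property is restored. At exit i = n, giving p = product(A[0:n]).

The other options fail:
(B) p = product(A[0:n]): false before the loop (p = 1, not the full product) -- it only becomes true at exit.
(C) i * p = constant: initially i * p = 0, but after one iteration it is 1 * A[0], which is nonzero in general.
(D) p = A[i]: after the first iteration p = A[0] but i = 1; in general p is a product of several elements, not a single one.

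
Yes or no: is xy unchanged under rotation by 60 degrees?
No

Applying rotation by 60 degrees: x' = x*cos(60 degrees) - y*sin(60 degrees) = x/2 - sqrt(3)y/2, y' = x*sin(60 degrees) + y*cos(60 degrees) = sqrt(3)x/2 + y/2

Substituting into xy:
(x/2 - sqrt(3)y/2)(sqrt(3)x/2 + y/2)
= sqrt(3)x^2/4 - xy/2 - sqrt(3)y^2/4

This differs from the original expression xy, so it is NOT invariant.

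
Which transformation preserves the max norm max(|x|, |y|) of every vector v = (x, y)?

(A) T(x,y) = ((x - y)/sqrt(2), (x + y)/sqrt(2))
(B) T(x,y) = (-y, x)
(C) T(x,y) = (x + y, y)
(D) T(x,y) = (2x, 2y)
B

A transformation preserves a norm if ||T(v)|| = ||v|| for every v; a single vector where the norm changes rules an option out.

(A) T(x,y) = ((x - y)/sqrt(2), (x + y)/sqrt(2)): v = (1, 0) has norm max(|1|, |0|) = 1, but T(v) = (sqrt(2)/2, sqrt(2)/2) has norm sqrt(2)/2 -- not preserved.
(B) T(x,y) = (-y, x): preserves the norm -- it only permutes the coordinates and/or flips signs, which leaves max(|x|, |y|) unchanged.
(C) T(x,y) = (x + y, y): v = (1, 1) has norm max(|1|, |1|) = 1, but T(v) = (2, 1) has norm 2 -- not preserved.
(D) T(x,y) = (2x, 2y): v = (1, 0) has norm max(|1|, |0|) = 1, but T(v) = (2, 0) has norm 2 -- not preserved.

Therefore the answer is (B).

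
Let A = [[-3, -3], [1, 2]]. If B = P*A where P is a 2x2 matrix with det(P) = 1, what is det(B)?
-3

By the multiplicative property of determinants, det(B) = det(P*A) = det(P) * det(A) = det(A),
so the determinant is invariant under multiplication by any determinant-1 matrix; we just need det(A).

det(A) = (-3)(2) - (-3)(1) = -6 - (-3) = -3

Therefore det(B) = 1 * (-3) = -3.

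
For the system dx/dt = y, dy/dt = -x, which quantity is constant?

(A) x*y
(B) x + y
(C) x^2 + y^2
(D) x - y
C

A first integral I satisfies dI/dt = 0 along every solution. Differentiate each option and use the equation of motion:
(A) d/dt[x*y] = (dx/dt)y + x(dy/dt) = y^2 - x^2, not identically 0
(B) d/dt[x + y] = y + (-x) = y - x, not identically 0
(C) d/dt[x^2 + y^2] = 2x*dx/dt + 2y*dy/dt = 2x*y + 2y*(-x) = 0
(D) d/dt[x - y] = y - (-x) = x + y, not identically 0

Only (C) has zero time-derivative. So x^2 + y^2 (the squared radius; trajectories are circles) is the conserved quantity.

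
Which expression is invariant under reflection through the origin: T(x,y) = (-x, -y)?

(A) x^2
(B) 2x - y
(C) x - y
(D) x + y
A

The map is reflection through the origin: T(x,y) = (-x, -y).
Substitute the transformed coordinates into each option and compare with the original:
(A) x^2  ->  (-x)^2 = x^2   [equals x^2: invariant]
(B) 2x - y  ->  2(-x) - (-y) = -2x + y   [differs from 2x - y: not invariant]
(C) x - y  ->  (-x) - (-y) = -x + y   [differs from x - y: not invariant]
(D) x + y  ->  (-x) + (-y) = -x - y   [differs from x + y: not invariant]

Only option (A), x^2, is unchanged by the transformation.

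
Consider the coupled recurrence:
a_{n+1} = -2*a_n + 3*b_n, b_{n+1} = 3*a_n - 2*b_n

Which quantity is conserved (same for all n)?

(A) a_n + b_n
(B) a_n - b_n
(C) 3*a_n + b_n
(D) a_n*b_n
A

Replace a_n by a_{n+1} = -2*a_n + 3*b_n and b_n by b_{n+1} = 3*a_n - 2*b_n in each option and simplify:
(A) a_n + b_n  ->  (-2*a_n + 3*b_n) + (3*a_n - 2*b_n) = a_n + b_n   [conserved]
(B) a_n - b_n  ->  (-2*a_n + 3*b_n) - (3*a_n - 2*b_n) = -5*a_n + 5*b_n   [not conserved]
(C) 3*a_n + b_n  ->  3*(-2*a_n + 3*b_n) + (3*a_n - 2*b_n) = -3*a_n + 7*b_n   [not conserved]
(D) a_n*b_n  ->  (-2*a_n + 3*b_n)*(3*a_n - 2*b_n) = -6*a_n^2 + 13*a_n*b_n - 6*b_n^2   [not conserved]

Only (A) a_n + b_n returns to itself after one step, so it is the conserved quantity.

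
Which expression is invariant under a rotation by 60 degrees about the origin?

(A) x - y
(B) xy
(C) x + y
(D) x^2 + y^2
D

A rotation by 60 degrees sends (x, y) to (x/2 - sqrt(3)y/2, sqrt(3)x/2 + y/2).
Substitute the transformed coordinates into each option and compare with the original:
(A) x - y  ->  (x/2 - sqrt(3)y/2) - (sqrt(3)x/2 + y/2) = -sqrt(3)x/2 + x/2 - sqrt(3)y/2 - y/2   [differs from x - y: not invariant]
(B) xy  ->  (x/2 - sqrt(3)y/2)(sqrt(3)x/2 + y/2) = sqrt(3)x^2/4 - xy/2 - sqrt(3)y^2/4   [differs from xy: not invariant]
(C) x + y  ->  (x/2 - sqrt(3)y/2) + (sqrt(3)x/2 + y/2) = x/2 + sqrt(3)x/2 - sqrt(3)y/2 + y/2   [differs from x + y: not invariant]
(D) x^2 + y^2  ->  (x/2 - sqrt(3)y/2)^2 + (sqrt(3)x/2 + y/2)^2 = x^2 + y^2   [equals x^2 + y^2: invariant]

Only option (D), x^2 + y^2, is unchanged by the transformation.
Geometrically, x^2 + y^2 is the squared distance from the origin, which every rotation about the origin preserves.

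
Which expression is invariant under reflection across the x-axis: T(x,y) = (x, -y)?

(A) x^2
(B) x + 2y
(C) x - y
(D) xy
A

The map is reflection across the x-axis: T(x,y) = (x, -y).
Substitute the transformed coordinates into each option and compare with the original:
(A) x^2  ->  (x)^2 = x^2   [equals x^2: invariant]
(B) x + 2y  ->  (x) + 2(-y) = x - 2y   [differs from x + 2y: not invariant]
(C) x - y  ->  (x) - (-y) = x + y   [differs from x - y: not invariant]
(D) xy  ->  (x)(-y) = -xy   [differs from xy: not invariant]

Only option (A), x^2, is unchanged by the transformation.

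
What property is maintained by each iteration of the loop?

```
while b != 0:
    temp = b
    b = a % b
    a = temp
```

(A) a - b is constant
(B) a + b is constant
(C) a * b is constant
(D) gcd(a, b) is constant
D

A loop invariant must hold before the first iteration and be re-established by every execution of the body.

(D) gcd(a, b) is constant: One iteration replaces (a, b) by (b, a mod b). Since a mod b = a - q*b for an integer q, any common divisor of a and b divides b and a mod b, and conversely; hence gcd(b, a mod b) = gcd(a, b). For instance (31, 7) -> (7, 3) keeps gcd = 1. At exit b = 0 and a = gcd of the original inputs.

The other options fail:
(A) a - b is constant: e.g. (a, b) = (31, 7) -> (7, 3): the difference goes from 24 to 4.
(B) a + b is constant: e.g. (a, b) = (31, 7) -> (7, 3): the sum goes from 38 to 10.
(C) a * b is constant: e.g. (a, b) = (31, 7) -> (7, 3): the product goes from 217 to 21.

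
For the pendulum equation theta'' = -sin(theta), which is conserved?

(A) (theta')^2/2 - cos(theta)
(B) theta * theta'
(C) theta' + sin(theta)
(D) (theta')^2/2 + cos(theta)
A

A first integral I satisfies dI/dt = 0 along every solution. Differentiate each option and use the equation of motion:
(A) d/dt[(theta')^2/2 - cos(theta)] = theta' theta'' + sin(theta) theta' = theta'(-sin(theta)) + theta' sin(theta) = 0
(B) d/dt[theta * theta'] = (theta')^2 + theta theta'' = (theta')^2 - theta sin(theta), not identically 0
(C) d/dt[theta' + sin(theta)] = theta'' + cos(theta) theta' = -sin(theta) + theta' cos(theta), not identically 0
(D) d/dt[(theta')^2/2 + cos(theta)] = theta' theta'' - sin(theta) theta' = -2 theta' sin(theta), not identically 0

Only (A) has zero time-derivative. This is the total energy: kinetic (theta')^2/2 plus potential -cos(theta).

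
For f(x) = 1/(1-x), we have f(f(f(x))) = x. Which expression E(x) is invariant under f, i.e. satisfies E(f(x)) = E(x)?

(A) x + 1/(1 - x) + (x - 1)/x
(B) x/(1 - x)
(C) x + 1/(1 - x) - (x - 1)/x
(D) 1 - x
A

Replace x by f(x) = 1/(1 - x) in each option and simplify. As a quick numerical cross-check, also compare E(4) with E(f(4)) = E(-1/3).

(A) x + 1/(1 - x) + (x - 1)/x  ->  (1/(1 - x)) + 1/(1 - (1/(1 - x))) + ((1/(1 - x)) - 1)/(1/(1 - x)), which simplifies back to x + 1/(1 - x) + (x - 1)/x; check: E(4) = 53/12, E(-1/3) = 53/12.   [invariant]
(B) x/(1 - x)  ->  (1/(1 - x))/(1 - (1/(1 - x))) = -1/x; check: E(4) = -4/3 but E(-1/3) = -1/4.   [not invariant]
(C) x + 1/(1 - x) - (x - 1)/x  ->  (1/(1 - x)) + 1/(1 - (1/(1 - x))) - ((1/(1 - x)) - 1)/(1/(1 - x)) = (x^2(1 - x) - x + (x - 1)^2)/(x(x - 1)); check: E(4) = 35/12 but E(-1/3) = -43/12.   [not invariant]
(D) 1 - x  ->  1 - (1/(1 - x)) = x/(x - 1); check: E(4) = -3 but E(-1/3) = 4/3.   [not invariant]

Only (A) is unchanged. Indeed f(f(x)) = 1/(1 - 1/(1-x)) = (1-x)/(-x) = (x-1)/x, so E(x) = x + f(x) + f(f(x)) is the sum over the whole 3-cycle; applying f just permutes the three terms cyclically (x -> f(x) -> f(f(x)) -> x), leaving the sum unchanged.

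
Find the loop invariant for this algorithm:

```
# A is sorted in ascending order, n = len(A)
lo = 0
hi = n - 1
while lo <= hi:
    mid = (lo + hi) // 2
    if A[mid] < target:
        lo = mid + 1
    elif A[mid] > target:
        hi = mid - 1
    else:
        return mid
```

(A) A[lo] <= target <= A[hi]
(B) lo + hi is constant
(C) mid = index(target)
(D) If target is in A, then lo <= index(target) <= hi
D

A loop invariant must hold before the first iteration and be re-established by every execution of the body.

(D) If target is in A, then lo <= index(target) <= hi: Before the loop [lo, hi] = [0, n-1] covers every index. When A[mid] < target, sortedness puts target strictly to the right of mid, so setting lo = mid + 1 keeps index(target) in [lo, hi]; symmetrically for hi = mid - 1. Hence 'if target is in A then lo <= index(target) <= hi' holds after every iteration, and when lo > hi it proves target is absent.

The other options fail:
(A) A[lo] <= target <= A[hi]: fails when target is not in A (e.g. target < A[0] already violates it before the loop), so it is not maintained in general.
(B) lo + hi is constant: each iteration moves exactly one of lo, hi, so lo + hi changes (e.g. 0 + (n-1) becomes (mid+1) + (n-1)).
(C) mid = index(target): mid is just the current probe; it equals index(target) only on the iteration that returns.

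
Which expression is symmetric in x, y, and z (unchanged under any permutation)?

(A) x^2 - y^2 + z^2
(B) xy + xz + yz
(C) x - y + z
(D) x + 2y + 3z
B

A symmetric expression is unchanged when the variables are permuted; here the transformation to test is the swap (x, y) -> (y, x).
A symmetric expression must survive every permutation; the single swap x <-> y already eliminates the distractors, and the keyed expression is also unchanged by x <-> z and y <-> z (each variable enters it in exactly the same way).
Substitute the transformed coordinates into each option and compare with the original:
(A) x^2 - y^2 + z^2  ->  (y)^2 - (x)^2 + z^2 = -x^2 + y^2 + z^2   [differs from x^2 - y^2 + z^2: not invariant]
(B) xy + xz + yz  ->  (y)(x) + (y)z + (x)z = xy + xz + yz   [equals xy + xz + yz: invariant]
(C) x - y + z  ->  (y) - (x) + z = -x + y + z   [differs from x - y + z: not invariant]
(D) x + 2y + 3z  ->  (y) + 2(x) + 3z = 2x + y + 3z   [differs from x + 2y + 3z: not invariant]

Only option (B), xy + xz + yz, is unchanged by the transformation.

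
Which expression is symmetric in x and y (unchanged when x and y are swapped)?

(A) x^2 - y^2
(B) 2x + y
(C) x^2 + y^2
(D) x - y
C

A symmetric expression is unchanged when the variables are permuted; here the transformation to test is the swap (x, y) -> (y, x).
Substitute the transformed coordinates into each option and compare with the original:
(A) x^2 - y^2  ->  (y)^2 - (x)^2 = -x^2 + y^2   [differs from x^2 - y^2: not invariant]
(B) 2x + y  ->  2(y) + (x) = x + 2y   [differs from 2x + y: not invariant]
(C) x^2 + y^2  ->  (y)^2 + (x)^2 = x^2 + y^2   [equals x^2 + y^2: invariant]
(D) x - y  ->  (y) - (x) = -x + y   [differs from x - y: not invariant]

Only option (C), x^2 + y^2, is unchanged by the transformation.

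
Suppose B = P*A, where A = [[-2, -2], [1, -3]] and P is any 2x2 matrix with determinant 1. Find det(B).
8

By the multiplicative property of determinants, det(B) = det(P*A) = det(P) * det(A) = det(A),
so the determinant is invariant under multiplication by any determinant-1 matrix; we just need det(A).

det(A) = (-2)(-3) - (-2)(1) = 6 - (-2) = 8

Therefore det(B) = 1 * 8 = 8.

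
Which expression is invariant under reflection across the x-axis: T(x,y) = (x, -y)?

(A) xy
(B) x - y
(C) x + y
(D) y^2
D

The map is reflection across the x-axis: T(x,y) = (x, -y).
Substitute the transformed coordinates into each option and compare with the original:
(A) xy  ->  (x)(-y) = -xy   [differs from xy: not invariant]
(B) x - y  ->  (x) - (-y) = x + y   [differs from x - y: not invariant]
(C) x + y  ->  (x) + (-y) = x - y   [differs from x + y: not invariant]
(D) y^2  ->  (-y)^2 = y^2   [equals y^2: invariant]

Only option (D), y^2, is unchanged by the transformation.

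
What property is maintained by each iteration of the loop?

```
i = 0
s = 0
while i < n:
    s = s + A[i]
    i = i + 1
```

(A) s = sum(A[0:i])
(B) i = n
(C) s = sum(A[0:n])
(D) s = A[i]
A

A loop invariant must hold before the first iteration and be re-established by every execution of the body.

(A) s = sum(A[0:i]): Initially i = 0 and s = 0 = sum of the empty slice A[0:0]. If s = sum(A[0:i]) holds at the top of an iteration, the body sets s to sum(A[0:i]) + A[i] = sum(A[0:i+1]) and then i to i+1, so s = sum(A[0:i]) holds again. At exit i = n, giving s = sum(A[0:n]).

The other options fail:
(B) i = n: false initially (i = 0); it is the exit condition, not an invariant.
(C) s = sum(A[0:n]): false before the loop (s = 0, not the full sum) -- it only becomes true at exit.
(D) s = A[i]: after the first iteration s = A[0] but i = 1, so s = A[i] compares s with the wrong element (and fails in general).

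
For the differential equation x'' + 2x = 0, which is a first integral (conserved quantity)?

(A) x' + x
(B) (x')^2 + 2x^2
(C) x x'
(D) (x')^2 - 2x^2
B

A first integral I satisfies dI/dt = 0 along every solution. Differentiate each option and use the equation of motion:
(A) d/dt[x' + x] = x'' + x' = -2x + x', not identically 0
(B) d/dt[(x')^2 + 2x^2] = 2x'x'' + 4x x' = 2x'(-2x) + 4x x' = 0
(C) d/dt[x x'] = (x')^2 + x x'' = (x')^2 - 2x^2, not identically 0
(D) d/dt[(x')^2 - 2x^2] = 2x'x'' - 4x x' = -8x x', not identically 0

Only (B) has zero time-derivative. So the energy-like quantity (x')^2 + 2x^2 is the first integral.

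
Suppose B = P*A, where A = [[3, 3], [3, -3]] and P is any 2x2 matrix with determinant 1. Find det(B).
-18

By the multiplicative property of determinants, det(B) = det(P*A) = det(P) * det(A) = det(A),
so the determinant is invariant under multiplication by any determinant-1 matrix; we just need det(A).

det(A) = (3)(-3) - (3)(3) = -9 - 9 = -18

Therefore det(B) = 1 * (-18) = -18.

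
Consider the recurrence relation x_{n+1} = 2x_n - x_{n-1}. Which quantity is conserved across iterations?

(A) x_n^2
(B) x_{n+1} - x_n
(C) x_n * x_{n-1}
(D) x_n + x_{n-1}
B

For the recurrence x_{n+1} = 2x_n - x_{n-1}:

If x_{n+1} = 2x_n - x_{n-1}, then:
x_{n+1} - x_n = x_n - x_{n-1}
The first difference is constant throughout the sequence.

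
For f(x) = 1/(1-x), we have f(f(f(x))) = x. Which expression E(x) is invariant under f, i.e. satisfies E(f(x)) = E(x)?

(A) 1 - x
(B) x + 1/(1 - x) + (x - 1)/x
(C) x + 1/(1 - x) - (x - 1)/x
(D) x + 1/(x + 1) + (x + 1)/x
B

Replace x by f(x) = 1/(1 - x) in each option and simplify. As a quick numerical cross-check, also compare E(5) with E(f(5)) = E(-1/4).

(A) 1 - x  ->  1 - (1/(1 - x)) = x/(x - 1); check: E(5) = -4 but E(-1/4) = 5/4.   [not invariant]
(B) x + 1/(1 - x) + (x - 1)/x  ->  (1/(1 - x)) + 1/(1 - (1/(1 - x))) + ((1/(1 - x)) - 1)/(1/(1 - x)), which simplifies back to x + 1/(1 - x) + (x - 1)/x; check: E(5) = 111/20, E(-1/4) = 111/20.   [invariant]
(C) x + 1/(1 - x) - (x - 1)/x  ->  (1/(1 - x)) + 1/(1 - (1/(1 - x))) - ((1/(1 - x)) - 1)/(1/(1 - x)) = (x^2(1 - x) - x + (x - 1)^2)/(x(x - 1)); check: E(5) = 79/20 but E(-1/4) = -89/20.   [not invariant]
(D) x + 1/(x + 1) + (x + 1)/x  ->  (1/(1 - x)) + 1/((1/(1 - x)) + 1) + ((1/(1 - x)) + 1)/(1/(1 - x)) = (-x^3 + 6x^2 - 11x + 7)/(x^2 - 3x + 2); check: E(5) = 191/30 but E(-1/4) = -23/12.   [not invariant]

Only (B) is unchanged. Indeed f(f(x)) = 1/(1 - 1/(1-x)) = (1-x)/(-x) = (x-1)/x, so E(x) = x + f(x) + f(f(x)) is the sum over the whole 3-cycle; applying f just permutes the three terms cyclically (x -> f(x) -> f(f(x)) -> x), leaving the sum unchanged.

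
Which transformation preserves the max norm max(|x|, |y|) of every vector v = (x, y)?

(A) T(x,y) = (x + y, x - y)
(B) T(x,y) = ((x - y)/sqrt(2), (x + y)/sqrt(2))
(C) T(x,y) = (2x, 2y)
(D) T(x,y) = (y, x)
D

A transformation preserves a norm if ||T(v)|| = ||v|| for every v; a single vector where the norm changes rules an option out.

(A) T(x,y) = (x + y, x - y): v = (1, 1) has norm max(|1|, |1|) = 1, but T(v) = (2, 0) has norm 2 -- not preserved.
(B) T(x,y) = ((x - y)/sqrt(2), (x + y)/sqrt(2)): v = (1, 0) has norm max(|1|, |0|) = 1, but T(v) = (sqrt(2)/2, sqrt(2)/2) has norm sqrt(2)/2 -- not preserved.
(C) T(x,y) = (2x, 2y): v = (1, 0) has norm max(|1|, |0|) = 1, but T(v) = (2, 0) has norm 2 -- not preserved.
(D) T(x,y) = (y, x): preserves the norm -- it only permutes the coordinates and/or flips signs, which leaves max(|x|, |y|) unchanged.

Therefore the answer is (D).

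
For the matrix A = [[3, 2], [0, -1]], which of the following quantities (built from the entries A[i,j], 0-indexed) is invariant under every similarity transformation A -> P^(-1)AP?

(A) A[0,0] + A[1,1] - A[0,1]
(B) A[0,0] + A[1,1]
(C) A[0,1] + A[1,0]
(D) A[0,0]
B

A[0,0] + A[1,1] is the trace of A. By the cyclic property of the trace, tr(P^(-1)AP) = tr(APP^(-1)) = tr(A), so it is the same for every matrix similar to A.

The other combinations are not similarity invariants. For example, take P = [[1, 1], [1, 2]] (det P = 1), so P^(-1) = [[2, -1], [-1, 1]] and
B = P^(-1)AP = [[11, 16], [-6, -9]].
Evaluating each option on A and on B:
(A) A[0,0] + A[1,1] - A[0,1]: 0 for A, -14 for B -> changes
(B) A[0,0] + A[1,1]: 2 for A, 2 for B -> unchanged
(C) A[0,1] + A[1,0]: 2 for A, 10 for B -> changes
(D) A[0,0]: 3 for A, 11 for B -> changes

Only (B) A[0,0] + A[1,1] = 2 survives (and it does so for every P, not just this one), so it is the invariant.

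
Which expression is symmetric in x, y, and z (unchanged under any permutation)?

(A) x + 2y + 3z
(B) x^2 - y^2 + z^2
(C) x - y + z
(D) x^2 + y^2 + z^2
D

A symmetric expression is unchanged when the variables are permuted; here the transformation to test is the swap (x, y) -> (y, x).
A symmetric expression must survive every permutation; the single swap x <-> y already eliminates the distractors, and the keyed expression is also unchanged by x <-> z and y <-> z (each variable enters it in exactly the same way).
Substitute the transformed coordinates into each option and compare with the original:
(A) x + 2y + 3z  ->  (y) + 2(x) + 3z = 2x + y + 3z   [differs from x + 2y + 3z: not invariant]
(B) x^2 - y^2 + z^2  ->  (y)^2 - (x)^2 + z^2 = -x^2 + y^2 + z^2   [differs from x^2 - y^2 + z^2: not invariant]
(C) x - y + z  ->  (y) - (x) + z = -x + y + z   [differs from x - y + z: not invariant]
(D) x^2 + y^2 + z^2  ->  (y)^2 + (x)^2 + z^2 = x^2 + y^2 + z^2   [equals x^2 + y^2 + z^2: invariant]

Only option (D), x^2 + y^2 + z^2, is unchanged by the transformation.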